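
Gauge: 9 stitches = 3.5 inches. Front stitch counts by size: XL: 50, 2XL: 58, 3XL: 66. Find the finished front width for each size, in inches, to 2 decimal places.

XL 19.44 inches; 2XL 22.56 inches; 3XL 25.67 inches.

9/3.5 = 2.571 sts per in.
XL: 50 / 2.571 = 19.444 → 19.44 in.
2XL: 58 / 2.571 = 22.556 → 22.56 in.
3XL: 66 / 2.571 = 25.667 → 25.67 in.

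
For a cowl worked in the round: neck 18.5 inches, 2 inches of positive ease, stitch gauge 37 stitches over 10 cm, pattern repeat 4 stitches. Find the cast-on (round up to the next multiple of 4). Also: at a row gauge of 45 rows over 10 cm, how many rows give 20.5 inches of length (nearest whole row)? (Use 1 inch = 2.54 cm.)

Cast on 196 stitches; work 234 rows.

Finished = 18.5 + 2 = 20.5 inches.
20.5 inches × 2.54 = 52.07 cm.
37/10 = 3.7 sts per cm; 52.07 × 3.7 = 192.66 sts.
Next multiple of 4 → 196.
20.5 inches = 52.07 cm; × 4.5 = 234.31 → 234 rows.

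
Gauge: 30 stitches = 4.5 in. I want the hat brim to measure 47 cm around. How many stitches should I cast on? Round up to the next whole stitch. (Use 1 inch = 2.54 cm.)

47 cm = 18.50 in.
30 stitches / 4.5 in = 6.667 stitches per inch.
18.50 × 6.667 = 123.36 stitches.
Round up → 124.

CO 124 sts.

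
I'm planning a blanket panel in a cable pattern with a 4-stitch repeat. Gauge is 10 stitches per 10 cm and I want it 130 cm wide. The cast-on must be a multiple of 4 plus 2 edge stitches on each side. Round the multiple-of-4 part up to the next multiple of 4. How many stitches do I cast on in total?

132 stitches.

10 / 10 = 1 sts per cm.
130 × 1 = 130.00 sts.
Less 4 edge sts → 126.00 for the repeat.
Next multiple of 4: 128.
Add back 4 edge sts → 132.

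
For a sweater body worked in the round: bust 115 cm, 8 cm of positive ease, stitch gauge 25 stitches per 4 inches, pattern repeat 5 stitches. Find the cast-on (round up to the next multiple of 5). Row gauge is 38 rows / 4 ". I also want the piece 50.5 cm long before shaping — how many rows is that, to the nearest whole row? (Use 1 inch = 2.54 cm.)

Cast on 305 stitches; work 189 rows.

Finished = 115 + 8 = 123 cm.
123 cm × 1/2.54 = 48.43 inches.
25/4 = 6.25 sts per in; 48.43 × 6.25 = 302.66 sts.
Next multiple of 5 → 305.
50.5 cm = 19.88 inches; × 9.5 = 188.88 → 189 rows.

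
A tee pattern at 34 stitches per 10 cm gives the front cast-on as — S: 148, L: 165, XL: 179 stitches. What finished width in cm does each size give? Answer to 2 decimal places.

S 43.53 cm; L 48.53 cm; XL 52.65 cm.

34/10 = 3.4 sts per cm.
S: 148 / 3.4 = 43.529 → 43.53 cm.
L: 165 / 3.4 = 48.529 → 48.53 cm.
XL: 179 / 3.4 = 52.647 → 52.65 cm.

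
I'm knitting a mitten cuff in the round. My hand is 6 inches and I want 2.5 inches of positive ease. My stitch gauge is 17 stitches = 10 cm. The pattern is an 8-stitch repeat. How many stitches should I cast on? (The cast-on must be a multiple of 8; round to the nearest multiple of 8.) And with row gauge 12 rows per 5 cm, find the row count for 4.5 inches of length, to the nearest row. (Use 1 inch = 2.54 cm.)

Cast on 40 stitches; work 27 rows.

Finished = 6 + 2.5 = 8.5 inches.
8.5 inches × 2.54 = 21.59 cm.
17/10 = 1.7 sts per cm; 21.59 × 1.7 = 36.70 sts.
Nearest multiple of 8 → 40.
4.5 inches = 11.43 cm; × 2.4 = 27.43 → 27 rows.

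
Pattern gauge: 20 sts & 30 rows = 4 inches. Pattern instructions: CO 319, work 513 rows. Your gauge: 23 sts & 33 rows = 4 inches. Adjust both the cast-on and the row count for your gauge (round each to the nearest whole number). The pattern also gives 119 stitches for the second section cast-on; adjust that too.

Stitches: 319 × 23/20 = 366.85 → 367.
Rows: 513 × 33/30 = 564.30 → 564.
second section cast-on: 119 × 23/20 = 136.85 → 137.

Cast on 367 stitches; work 564 rows; second section cast-on 137 stitches.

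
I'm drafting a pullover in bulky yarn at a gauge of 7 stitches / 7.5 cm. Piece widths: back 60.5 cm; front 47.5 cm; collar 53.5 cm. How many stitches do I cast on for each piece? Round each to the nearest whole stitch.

Rate = 7/7.5 = 0.933 sts per cm.
back: 60.5 × 0.933 = 56.47 → 56.
front: 47.5 × 0.933 = 44.33 → 44.
collar: 53.5 × 0.933 = 49.93 → 50.

back 56; front 44; collar 50.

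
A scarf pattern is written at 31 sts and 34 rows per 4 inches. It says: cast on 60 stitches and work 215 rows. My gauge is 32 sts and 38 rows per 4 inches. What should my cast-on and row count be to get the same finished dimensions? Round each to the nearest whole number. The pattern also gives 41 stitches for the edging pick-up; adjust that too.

Cast on 62 stitches; work 240 rows; edging pick-up 42 stitches.

Stitches: 60 × 32/31 = 61.94 → 62.
Rows: 215 × 38/34 = 240.29 → 240.
edging pick-up: 41 × 32/31 = 42.32 → 42.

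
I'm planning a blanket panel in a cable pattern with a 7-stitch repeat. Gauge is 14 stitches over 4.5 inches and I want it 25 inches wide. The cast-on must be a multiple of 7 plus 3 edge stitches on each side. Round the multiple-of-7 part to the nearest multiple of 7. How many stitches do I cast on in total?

14 / 4.5 = 3.111 sts per inch.
25 × 3.111 = 77.78 sts.
Less 6 edge sts → 71.78 for the repeat.
Nearest multiple of 7: 70.
Add back 6 edge sts → 76.

Cast on 76 stitches.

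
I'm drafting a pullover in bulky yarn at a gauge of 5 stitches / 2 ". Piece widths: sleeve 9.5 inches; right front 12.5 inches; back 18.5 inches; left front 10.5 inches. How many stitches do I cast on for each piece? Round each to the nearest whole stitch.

Rate = 5/2 = 2.5 sts per in.
sleeve: 9.5 × 2.5 = 23.75 → 24.
right front: 12.5 × 2.5 = 31.25 → 31.
back: 18.5 × 2.5 = 46.25 → 46.
left front: 10.5 × 2.5 = 26.25 → 26.

sleeve 24; right front 31; back 46; left front 26.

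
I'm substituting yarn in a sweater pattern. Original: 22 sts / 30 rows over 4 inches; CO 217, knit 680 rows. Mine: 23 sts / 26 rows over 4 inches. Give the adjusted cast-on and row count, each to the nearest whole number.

Stitches: 217 × 23/22 = 226.86 → 227.
Rows: 680 × 26/30 = 589.33 → 589.

Cast on 227 stitches; work 589 rows.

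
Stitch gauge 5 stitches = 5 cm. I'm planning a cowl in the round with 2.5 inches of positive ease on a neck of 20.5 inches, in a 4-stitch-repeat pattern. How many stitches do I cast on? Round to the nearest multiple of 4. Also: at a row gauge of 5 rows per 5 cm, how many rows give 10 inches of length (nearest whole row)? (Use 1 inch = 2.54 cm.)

Cast on 60 stitches; work 25 rows.

Finished = 20.5 + 2.5 = 23 inches.
23 inches × 2.54 = 58.42 cm.
5/5 = 1 sts per cm; 58.42 × 1 = 58.42 sts.
Nearest multiple of 4 → 60.
10 inches = 25.40 cm; × 1 = 25.40 → 25 rows.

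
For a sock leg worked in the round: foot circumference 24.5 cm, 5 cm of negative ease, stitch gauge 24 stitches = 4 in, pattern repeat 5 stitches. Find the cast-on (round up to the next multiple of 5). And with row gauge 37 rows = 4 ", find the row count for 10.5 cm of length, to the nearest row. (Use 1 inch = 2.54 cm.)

Cast on 50 stitches; work 38 rows.

Finished = 24.5 − 5 = 19.5 cm.
19.5 cm × 1/2.54 = 7.68 inches.
24/4 = 6 sts per in; 7.68 × 6 = 46.06 sts.
Next multiple of 5 → 50.
10.5 cm = 4.13 inches; × 9.25 = 38.24 → 38 rows.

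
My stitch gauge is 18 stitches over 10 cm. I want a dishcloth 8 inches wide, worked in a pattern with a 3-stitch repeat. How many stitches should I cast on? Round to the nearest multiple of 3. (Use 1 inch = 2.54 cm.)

36 stitches.

8 in = 8 × 2.54 = 20.32 cm.
18 / 10 = 1.8 sts/cm.
20.32 × 1.8 = 36.58 sts.
→ 36.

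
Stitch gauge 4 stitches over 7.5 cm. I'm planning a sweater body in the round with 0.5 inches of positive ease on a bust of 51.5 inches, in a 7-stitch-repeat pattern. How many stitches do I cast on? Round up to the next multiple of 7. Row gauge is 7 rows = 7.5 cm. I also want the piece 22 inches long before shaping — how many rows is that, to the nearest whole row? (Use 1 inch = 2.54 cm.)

Finished = 51.5 + 0.5 = 52 inches.
52 inches × 2.54 = 132.08 cm.
4/7.5 = 0.533 sts per cm; 132.08 × 0.533 = 70.44 sts.
Next multiple of 7 → 77.
22 inches = 55.88 cm; × 0.933 = 52.15 → 52 rows.

Cast on 77 stitches; work 52 rows.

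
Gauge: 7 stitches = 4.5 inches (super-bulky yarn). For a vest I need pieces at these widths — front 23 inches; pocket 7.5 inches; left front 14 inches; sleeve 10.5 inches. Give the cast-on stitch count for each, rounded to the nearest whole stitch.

front 36; pocket 12; left front 22; sleeve 16.

Rate = 7/4.5 = 1.556 sts per in.
front: 23 × 1.556 = 35.78 → 36.
pocket: 7.5 × 1.556 = 11.67 → 12.
left front: 14 × 1.556 = 21.78 → 22.
sleeve: 10.5 × 1.556 = 16.33 → 16.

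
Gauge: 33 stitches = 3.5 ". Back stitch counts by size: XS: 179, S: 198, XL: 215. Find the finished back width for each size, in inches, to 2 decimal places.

XS 18.98 inches; S 21.00 inches; XL 22.80 inches.

33/3.5 = 9.429 sts per in.
XS: 179 / 9.429 = 18.985 → 18.98 in.
S: 198 / 9.429 = 21.000 → 21.00 in.
XL: 215 / 9.429 = 22.803 → 22.80 in.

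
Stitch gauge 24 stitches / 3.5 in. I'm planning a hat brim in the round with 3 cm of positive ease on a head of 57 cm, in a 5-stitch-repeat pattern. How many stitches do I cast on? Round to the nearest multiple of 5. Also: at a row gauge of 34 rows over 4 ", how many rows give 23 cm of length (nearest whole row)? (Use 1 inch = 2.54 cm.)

Cast on 160 stitches; work 77 rows.

Finished = 57 + 3 = 60 cm.
60 cm × 1/2.54 = 23.62 inches.
24/3.5 = 6.857 sts per in; 23.62 × 6.857 = 161.98 sts.
Nearest multiple of 5 → 160.
23 cm = 9.06 inches; × 8.5 = 76.97 → 77 rows.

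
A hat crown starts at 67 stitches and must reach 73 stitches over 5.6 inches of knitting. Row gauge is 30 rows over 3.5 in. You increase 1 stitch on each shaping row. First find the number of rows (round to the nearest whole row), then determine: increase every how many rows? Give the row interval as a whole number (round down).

Increase every 8th row.

Rows = 5.6 × 8.571 = 48.0 → 48 rows.
Stitches to add: 6 → 6 shaping rows (at 1 st each).
48 / 6 = 8.00 → every 8 rows.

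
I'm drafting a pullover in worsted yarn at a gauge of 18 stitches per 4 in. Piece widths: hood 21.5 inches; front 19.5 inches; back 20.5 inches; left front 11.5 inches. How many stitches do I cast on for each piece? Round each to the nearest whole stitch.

hood 97; front 88; back 92; left front 52.

Rate = 18/4 = 4.5 sts per in.
hood: 21.5 × 4.5 = 96.75 → 97.
front: 19.5 × 4.5 = 87.75 → 88.
back: 20.5 × 4.5 = 92.25 → 92.
left front: 11.5 × 4.5 = 51.75 → 52.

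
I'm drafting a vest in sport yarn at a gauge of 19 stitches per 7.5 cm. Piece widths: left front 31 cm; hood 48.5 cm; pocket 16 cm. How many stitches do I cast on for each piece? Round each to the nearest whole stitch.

left front 79; hood 123; pocket 41.

Rate = 19/7.5 = 2.533 sts per cm.
left front: 31 × 2.533 = 78.53 → 79.
hood: 48.5 × 2.533 = 122.87 → 123.
pocket: 16 × 2.533 = 40.53 → 41.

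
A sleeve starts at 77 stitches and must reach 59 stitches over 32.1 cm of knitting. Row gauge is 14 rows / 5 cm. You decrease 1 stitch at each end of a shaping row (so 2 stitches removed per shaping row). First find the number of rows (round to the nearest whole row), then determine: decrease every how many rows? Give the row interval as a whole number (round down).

Rows = 32.1 × 2.8 = 89.9 → 90 rows.
Stitches to remove: 18 → 9 shaping rows (at 2 st each).
90 / 9 = 10.00 → every 10 rows.

Decrease every 10th row.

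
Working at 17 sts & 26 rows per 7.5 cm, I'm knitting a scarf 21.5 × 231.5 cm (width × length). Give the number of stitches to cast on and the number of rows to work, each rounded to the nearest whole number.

Stitch gauge = 17/7.5 = 2.267 sts/cm; 21.5 × 2.267 = 48.73 → 49 sts.
Row gauge = 26/7.5 = 3.467 rows/cm; 231.5 × 3.467 = 802.53 → 803 rows.

Cast on 49 stitches and work 803 rows.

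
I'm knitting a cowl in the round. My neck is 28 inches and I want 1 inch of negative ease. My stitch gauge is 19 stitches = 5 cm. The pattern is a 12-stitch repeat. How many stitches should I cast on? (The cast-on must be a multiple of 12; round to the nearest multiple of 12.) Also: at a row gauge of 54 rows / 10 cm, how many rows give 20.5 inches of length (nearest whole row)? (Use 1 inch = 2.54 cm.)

Cast on 264 stitches; work 281 rows.

Finished = 28 − 1 = 27 inches.
27 inches × 2.54 = 68.58 cm.
19/5 = 3.8 sts per cm; 68.58 × 3.8 = 260.60 sts.
Nearest multiple of 12 → 264.
20.5 inches = 52.07 cm; × 5.4 = 281.18 → 281 rows.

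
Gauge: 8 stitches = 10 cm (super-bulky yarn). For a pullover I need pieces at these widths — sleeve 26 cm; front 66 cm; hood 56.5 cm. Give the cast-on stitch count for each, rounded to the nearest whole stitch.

sleeve 21; front 53; hood 45.

Rate = 8/10 = 0.8 sts per cm.
sleeve: 26 × 0.8 = 20.80 → 21.
front: 66 × 0.8 = 52.80 → 53.
hood: 56.5 × 0.8 = 45.20 → 45.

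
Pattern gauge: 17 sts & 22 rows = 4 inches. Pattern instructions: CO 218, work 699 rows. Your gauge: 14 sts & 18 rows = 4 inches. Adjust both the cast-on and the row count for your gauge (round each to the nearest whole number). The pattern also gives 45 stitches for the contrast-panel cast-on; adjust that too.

Cast on 180 stitches; work 572 rows; contrast-panel cast-on 37 stitches.

Stitches: 218 × 14/17 = 179.53 → 180.
Rows: 699 × 18/22 = 571.91 → 572.
contrast-panel cast-on: 45 × 14/17 = 37.06 → 37.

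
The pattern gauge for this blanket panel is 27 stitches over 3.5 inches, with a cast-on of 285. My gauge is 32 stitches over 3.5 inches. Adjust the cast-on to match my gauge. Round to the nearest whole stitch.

Scale factor = 32 / 27 = 1.185.
285 × 32 / 27 = 337.78 sts.
→ 338 sts.

338 stitches.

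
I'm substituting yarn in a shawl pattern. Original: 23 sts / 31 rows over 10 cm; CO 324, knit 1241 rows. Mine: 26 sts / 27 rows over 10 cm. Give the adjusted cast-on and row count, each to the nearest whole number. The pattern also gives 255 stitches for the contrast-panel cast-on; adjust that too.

Stitches: 324 × 26/23 = 366.26 → 366.
Rows: 1241 × 27/31 = 1080.87 → 1081.
contrast-panel cast-on: 255 × 26/23 = 288.26 → 288.

Cast on 366 stitches; work 1081 rows; contrast-panel cast-on 288 stitches.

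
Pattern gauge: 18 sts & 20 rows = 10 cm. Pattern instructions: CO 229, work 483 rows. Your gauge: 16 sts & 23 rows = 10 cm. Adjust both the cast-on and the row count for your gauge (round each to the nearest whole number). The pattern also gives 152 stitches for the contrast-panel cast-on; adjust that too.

Cast on 204 stitches; work 555 rows; contrast-panel cast-on 135 stitches.

Stitches: 229 × 16/18 = 203.56 → 204.
Rows: 483 × 23/20 = 555.45 → 555.
contrast-panel cast-on: 152 × 16/18 = 135.11 → 135.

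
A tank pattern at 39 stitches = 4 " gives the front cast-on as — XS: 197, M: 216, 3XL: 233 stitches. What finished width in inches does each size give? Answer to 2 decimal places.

39/4 = 9.75 sts per in.
XS: 197 / 9.75 = 20.205 → 20.21 in.
M: 216 / 9.75 = 22.154 → 22.15 in.
3XL: 233 / 9.75 = 23.897 → 23.90 in.

XS 20.21 inches; M 22.15 inches; 3XL 23.90 inches.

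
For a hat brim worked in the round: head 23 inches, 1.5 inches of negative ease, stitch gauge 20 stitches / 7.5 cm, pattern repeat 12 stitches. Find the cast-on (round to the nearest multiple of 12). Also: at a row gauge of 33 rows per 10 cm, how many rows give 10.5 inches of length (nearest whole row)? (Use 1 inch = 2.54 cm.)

Cast on 144 stitches; work 88 rows.

Finished = 23 − 1.5 = 21.5 inches.
21.5 inches × 2.54 = 54.61 cm.
20/7.5 = 2.667 sts per cm; 54.61 × 2.667 = 145.63 sts.
Nearest multiple of 12 → 144.
10.5 inches = 26.67 cm; × 3.3 = 88.01 → 88 rows.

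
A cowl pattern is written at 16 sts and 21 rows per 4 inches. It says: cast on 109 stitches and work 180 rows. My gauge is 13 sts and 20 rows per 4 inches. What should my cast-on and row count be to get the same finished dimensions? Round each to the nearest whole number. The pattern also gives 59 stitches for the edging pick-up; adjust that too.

Cast on 89 stitches; work 171 rows; edging pick-up 48 stitches.

Stitches: 109 × 13/16 = 88.56 → 89.
Rows: 180 × 20/21 = 171.43 → 171.
edging pick-up: 59 × 13/16 = 47.94 → 48.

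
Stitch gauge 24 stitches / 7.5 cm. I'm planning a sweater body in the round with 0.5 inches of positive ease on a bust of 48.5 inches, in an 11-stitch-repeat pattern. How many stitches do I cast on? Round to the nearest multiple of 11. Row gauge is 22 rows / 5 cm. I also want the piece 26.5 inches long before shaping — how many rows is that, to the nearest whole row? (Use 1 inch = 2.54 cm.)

Cast on 396 stitches; work 296 rows.

Finished = 48.5 + 0.5 = 49 inches.
49 inches × 2.54 = 124.46 cm.
24/7.5 = 3.2 sts per cm; 124.46 × 3.2 = 398.27 sts.
Nearest multiple of 11 → 396.
26.5 inches = 67.31 cm; × 4.4 = 296.16 → 296 rows.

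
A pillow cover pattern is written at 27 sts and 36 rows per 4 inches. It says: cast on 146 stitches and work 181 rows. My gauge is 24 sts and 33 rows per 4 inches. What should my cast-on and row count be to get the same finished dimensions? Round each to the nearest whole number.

Stitches: 146 × 24/27 = 129.78 → 130.
Rows: 181 × 33/36 = 165.92 → 166.

Cast on 130 stitches; work 166 rows.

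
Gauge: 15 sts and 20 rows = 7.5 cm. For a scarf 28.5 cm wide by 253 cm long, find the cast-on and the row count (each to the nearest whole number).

Stitch gauge = 15/7.5 = 2 sts/cm; 28.5 × 2 = 57.00 → 57 sts.
Row gauge = 20/7.5 = 2.667 rows/cm; 253 × 2.667 = 674.67 → 675 rows.

Cast on 57 stitches and work 675 rows.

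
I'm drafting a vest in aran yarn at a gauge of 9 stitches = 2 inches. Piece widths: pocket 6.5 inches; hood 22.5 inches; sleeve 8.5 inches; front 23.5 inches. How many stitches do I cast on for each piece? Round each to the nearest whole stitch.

Rate = 9/2 = 4.5 sts per in.
pocket: 6.5 × 4.5 = 29.25 → 29.
hood: 22.5 × 4.5 = 101.25 → 101.
sleeve: 8.5 × 4.5 = 38.25 → 38.
front: 23.5 × 4.5 = 105.75 → 106.

pocket 29; hood 101; sleeve 38; front 106.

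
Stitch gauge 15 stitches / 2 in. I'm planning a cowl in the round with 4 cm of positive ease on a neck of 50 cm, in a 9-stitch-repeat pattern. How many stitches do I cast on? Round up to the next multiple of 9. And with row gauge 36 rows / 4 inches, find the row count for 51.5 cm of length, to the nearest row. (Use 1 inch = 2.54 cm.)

Finished = 50 + 4 = 54 cm.
54 cm × 1/2.54 = 21.26 inches.
15/2 = 7.5 sts per in; 21.26 × 7.5 = 159.45 sts.
Next multiple of 9 → 162.
51.5 cm = 20.28 inches; × 9 = 182.48 → 182 rows.

Cast on 162 stitches; work 182 rows.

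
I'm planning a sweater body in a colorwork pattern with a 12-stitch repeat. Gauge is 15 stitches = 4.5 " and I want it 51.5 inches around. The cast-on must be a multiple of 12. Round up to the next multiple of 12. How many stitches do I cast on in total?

15 / 4.5 = 3.333 sts per inch.
51.5 × 3.333 = 171.67 sts.
Next multiple of 12: 180.

180 stitches.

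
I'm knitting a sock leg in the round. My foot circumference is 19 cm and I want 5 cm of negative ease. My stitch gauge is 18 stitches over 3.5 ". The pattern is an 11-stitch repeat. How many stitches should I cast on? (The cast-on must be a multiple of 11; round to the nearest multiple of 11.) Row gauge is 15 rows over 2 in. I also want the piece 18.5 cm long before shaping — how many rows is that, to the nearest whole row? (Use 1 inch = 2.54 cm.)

Cast on 33 stitches; work 55 rows.

Finished = 19 − 5 = 14 cm.
14 cm × 1/2.54 = 5.51 inches.
18/3.5 = 5.143 sts per in; 5.51 × 5.143 = 28.35 sts.
Nearest multiple of 11 → 33.
18.5 cm = 7.28 inches; × 7.5 = 54.63 → 55 rows.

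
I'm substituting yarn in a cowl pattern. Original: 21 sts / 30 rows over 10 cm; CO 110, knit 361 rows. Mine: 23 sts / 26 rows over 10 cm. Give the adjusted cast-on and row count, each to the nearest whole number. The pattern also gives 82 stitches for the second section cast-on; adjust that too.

Stitches: 110 × 23/21 = 120.48 → 120.
Rows: 361 × 26/30 = 312.87 → 313.
second section cast-on: 82 × 23/21 = 89.81 → 90.

Cast on 120 stitches; work 313 rows; second section cast-on 90 stitches.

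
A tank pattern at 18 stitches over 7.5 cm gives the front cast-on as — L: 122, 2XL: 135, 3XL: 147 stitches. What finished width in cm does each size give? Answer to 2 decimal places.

18/7.5 = 2.4 sts per cm.
L: 122 / 2.4 = 50.833 → 50.83 cm.
2XL: 135 / 2.4 = 56.250 → 56.25 cm.
3XL: 147 / 2.4 = 61.250 → 61.25 cm.

L 50.83 cm; 2XL 56.25 cm; 3XL 61.25 cm.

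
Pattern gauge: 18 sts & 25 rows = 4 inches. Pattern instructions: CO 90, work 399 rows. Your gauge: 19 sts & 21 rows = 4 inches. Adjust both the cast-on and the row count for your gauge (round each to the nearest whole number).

Cast on 95 stitches; work 335 rows.

Stitches: 90 × 19/18 = 95.00 → 95.
Rows: 399 × 21/25 = 335.16 → 335.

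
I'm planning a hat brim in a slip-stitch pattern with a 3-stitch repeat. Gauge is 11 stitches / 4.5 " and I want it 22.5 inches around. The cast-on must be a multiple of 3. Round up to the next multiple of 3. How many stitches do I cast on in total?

11 / 4.5 = 2.444 sts per inch.
22.5 × 2.444 = 55.00 sts.
Next multiple of 3: 57.

57 stitches.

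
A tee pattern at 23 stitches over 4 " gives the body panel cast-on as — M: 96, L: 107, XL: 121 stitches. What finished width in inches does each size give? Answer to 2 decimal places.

M 16.70 inches; L 18.61 inches; XL 21.04 inches.

23/4 = 5.75 sts per in.
M: 96 / 5.75 = 16.696 → 16.70 in.
L: 107 / 5.75 = 18.609 → 18.61 in.
XL: 121 / 5.75 = 21.043 → 21.04 in.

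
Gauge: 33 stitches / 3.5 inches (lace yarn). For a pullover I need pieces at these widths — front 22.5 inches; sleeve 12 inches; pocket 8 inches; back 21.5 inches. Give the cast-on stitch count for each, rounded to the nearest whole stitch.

Rate = 33/3.5 = 9.429 sts per in.
front: 22.5 × 9.429 = 212.14 → 212.
sleeve: 12 × 9.429 = 113.14 → 113.
pocket: 8 × 9.429 = 75.43 → 75.
back: 21.5 × 9.429 = 202.71 → 203.

front 212; sleeve 113; pocket 75; back 203.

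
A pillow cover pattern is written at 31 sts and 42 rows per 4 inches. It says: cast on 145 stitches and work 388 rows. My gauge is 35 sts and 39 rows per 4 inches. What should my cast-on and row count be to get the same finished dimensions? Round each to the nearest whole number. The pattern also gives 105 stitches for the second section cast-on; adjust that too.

Cast on 164 stitches; work 360 rows; second section cast-on 119 stitches.

Stitches: 145 × 35/31 = 163.71 → 164.
Rows: 388 × 39/42 = 360.29 → 360.
second section cast-on: 105 × 35/31 = 118.55 → 119.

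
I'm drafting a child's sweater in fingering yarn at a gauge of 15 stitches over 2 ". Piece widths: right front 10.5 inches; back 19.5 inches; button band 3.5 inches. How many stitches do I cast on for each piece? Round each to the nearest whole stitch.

right front 79; back 146; button band 26.

Rate = 15/2 = 7.5 sts per in.
right front: 10.5 × 7.5 = 78.75 → 79.
back: 19.5 × 7.5 = 146.25 → 146.
button band: 3.5 × 7.5 = 26.25 → 26.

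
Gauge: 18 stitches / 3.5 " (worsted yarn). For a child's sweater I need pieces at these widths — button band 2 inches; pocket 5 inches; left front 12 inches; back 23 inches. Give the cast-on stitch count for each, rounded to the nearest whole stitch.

Rate = 18/3.5 = 5.143 sts per in.
button band: 2 × 5.143 = 10.29 → 10.
pocket: 5 × 5.143 = 25.71 → 26.
left front: 12 × 5.143 = 61.71 → 62.
back: 23 × 5.143 = 118.29 → 118.

button band 10; pocket 26; left front 62; back 118.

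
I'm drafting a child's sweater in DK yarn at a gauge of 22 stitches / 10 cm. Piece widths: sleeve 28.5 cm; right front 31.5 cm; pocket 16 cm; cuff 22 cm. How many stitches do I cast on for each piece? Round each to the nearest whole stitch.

sleeve 63; right front 69; pocket 35; cuff 48.

Rate = 22/10 = 2.2 sts per cm.
sleeve: 28.5 × 2.2 = 62.70 → 63.
right front: 31.5 × 2.2 = 69.30 → 69.
pocket: 16 × 2.2 = 35.20 → 35.
cuff: 22 × 2.2 = 48.40 → 48.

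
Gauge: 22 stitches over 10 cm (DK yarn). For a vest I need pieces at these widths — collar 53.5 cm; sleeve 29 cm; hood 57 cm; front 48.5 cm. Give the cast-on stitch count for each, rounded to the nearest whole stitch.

Rate = 22/10 = 2.2 sts per cm.
collar: 53.5 × 2.2 = 117.70 → 118.
sleeve: 29 × 2.2 = 63.80 → 64.
hood: 57 × 2.2 = 125.40 → 125.
front: 48.5 × 2.2 = 106.70 → 107.

collar 118; sleeve 64; hood 125; front 107.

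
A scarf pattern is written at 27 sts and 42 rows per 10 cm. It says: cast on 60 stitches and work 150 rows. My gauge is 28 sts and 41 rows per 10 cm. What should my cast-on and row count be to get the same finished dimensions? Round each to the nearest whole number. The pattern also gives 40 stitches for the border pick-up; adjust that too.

Cast on 62 stitches; work 146 rows; border pick-up 41 stitches.

Stitches: 60 × 28/27 = 62.22 → 62.
Rows: 150 × 41/42 = 146.43 → 146.
border pick-up: 40 × 28/27 = 41.48 → 41.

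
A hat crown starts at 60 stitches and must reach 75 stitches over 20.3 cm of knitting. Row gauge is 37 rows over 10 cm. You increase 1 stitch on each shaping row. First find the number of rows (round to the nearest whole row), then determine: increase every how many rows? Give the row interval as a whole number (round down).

Increase every 5th row.

Rows = 20.3 × 3.7 = 75.1 → 75 rows.
Stitches to add: 15 → 15 shaping rows (at 1 st each).
75 / 15 = 5.00 → every 5 rows.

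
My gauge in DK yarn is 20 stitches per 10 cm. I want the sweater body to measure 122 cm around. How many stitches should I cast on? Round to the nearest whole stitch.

244 stitches.

20 stitches / 10 cm = 2 stitches per cm.
122 × 2 = 244.00 stitches.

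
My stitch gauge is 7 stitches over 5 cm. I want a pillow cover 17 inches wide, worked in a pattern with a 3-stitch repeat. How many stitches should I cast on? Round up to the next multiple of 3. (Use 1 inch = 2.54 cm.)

17 in = 17 × 2.54 = 43.18 cm.
7 / 5 = 1.4 sts/cm.
43.18 × 1.4 = 60.45 sts.
→ 63.

Cast on 63 stitches.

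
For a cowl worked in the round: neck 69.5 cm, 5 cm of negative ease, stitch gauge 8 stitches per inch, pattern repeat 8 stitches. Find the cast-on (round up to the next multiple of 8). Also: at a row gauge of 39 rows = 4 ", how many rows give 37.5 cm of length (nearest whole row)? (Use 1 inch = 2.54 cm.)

Finished = 69.5 − 5 = 64.5 cm.
64.5 cm × 1/2.54 = 25.39 inches.
8/1 = 8 sts per in; 25.39 × 8 = 203.15 sts.
Next multiple of 8 → 208.
37.5 cm = 14.76 inches; × 9.75 = 143.95 → 144 rows.

Cast on 208 stitches; work 144 rows.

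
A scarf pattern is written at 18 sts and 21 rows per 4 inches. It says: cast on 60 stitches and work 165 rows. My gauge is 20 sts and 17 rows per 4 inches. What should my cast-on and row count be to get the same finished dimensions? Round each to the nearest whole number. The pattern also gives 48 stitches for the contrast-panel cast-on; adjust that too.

Cast on 67 stitches; work 134 rows; contrast-panel cast-on 53 stitches.

Stitches: 60 × 20/18 = 66.67 → 67.
Rows: 165 × 17/21 = 133.57 → 134.
contrast-panel cast-on: 48 × 20/18 = 53.33 → 53.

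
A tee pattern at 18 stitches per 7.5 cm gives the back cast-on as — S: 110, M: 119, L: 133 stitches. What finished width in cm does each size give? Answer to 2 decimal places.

S 45.83 cm; M 49.58 cm; L 55.42 cm.

18/7.5 = 2.4 sts per cm.
S: 110 / 2.4 = 45.833 → 45.83 cm.
M: 119 / 2.4 = 49.583 → 49.58 cm.
L: 133 / 2.4 = 55.417 → 55.42 cm.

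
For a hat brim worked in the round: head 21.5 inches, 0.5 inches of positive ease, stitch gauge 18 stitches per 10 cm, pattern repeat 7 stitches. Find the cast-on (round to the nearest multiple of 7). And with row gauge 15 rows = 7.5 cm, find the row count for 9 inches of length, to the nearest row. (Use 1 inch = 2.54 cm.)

Cast on 98 stitches; work 46 rows.

Finished = 21.5 + 0.5 = 22 inches.
22 inches × 2.54 = 55.88 cm.
18/10 = 1.8 sts per cm; 55.88 × 1.8 = 100.58 sts.
Nearest multiple of 7 → 98.
9 inches = 22.86 cm; × 2 = 45.72 → 46 rows.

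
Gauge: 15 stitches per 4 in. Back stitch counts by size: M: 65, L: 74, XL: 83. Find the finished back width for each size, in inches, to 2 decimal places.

15/4 = 3.75 sts per in.
M: 65 / 3.75 = 17.333 → 17.33 in.
L: 74 / 3.75 = 19.733 → 19.73 in.
XL: 83 / 3.75 = 22.133 → 22.13 in.

M 17.33 inches; L 19.73 inches; XL 22.13 inches.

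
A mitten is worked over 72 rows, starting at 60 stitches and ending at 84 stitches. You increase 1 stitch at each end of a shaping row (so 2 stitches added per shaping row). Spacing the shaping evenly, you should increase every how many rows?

Increase every 6th row.

Stitches to add: |84 − 60| = 24.
Shaping rows needed: 24 / 2 = 12.
72 rows / 12 = every 6 rows.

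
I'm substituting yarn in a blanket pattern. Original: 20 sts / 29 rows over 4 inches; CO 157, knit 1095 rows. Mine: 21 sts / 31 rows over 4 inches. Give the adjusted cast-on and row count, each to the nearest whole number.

Cast on 165 stitches; work 1171 rows.

Stitches: 157 × 21/20 = 164.85 → 165.
Rows: 1095 × 31/29 = 1170.52 → 1171.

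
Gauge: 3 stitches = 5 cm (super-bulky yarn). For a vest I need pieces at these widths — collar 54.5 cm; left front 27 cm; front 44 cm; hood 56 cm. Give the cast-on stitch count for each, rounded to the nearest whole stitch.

collar 33; left front 16; front 26; hood 34.

Rate = 3/5 = 0.6 sts per cm.
collar: 54.5 × 0.6 = 32.70 → 33.
left front: 27 × 0.6 = 16.20 → 16.
front: 44 × 0.6 = 26.40 → 26.
hood: 56 × 0.6 = 33.60 → 34.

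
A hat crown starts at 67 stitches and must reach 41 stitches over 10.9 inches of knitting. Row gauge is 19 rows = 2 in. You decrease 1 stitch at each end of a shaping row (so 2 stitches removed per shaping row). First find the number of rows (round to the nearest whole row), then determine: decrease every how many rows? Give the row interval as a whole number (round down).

Decrease every 8th row.

Rows = 10.9 × 9.5 = 103.5 → 104 rows.
Stitches to remove: 26 → 13 shaping rows (at 2 st each).
104 / 13 = 8.00 → every 8 rows.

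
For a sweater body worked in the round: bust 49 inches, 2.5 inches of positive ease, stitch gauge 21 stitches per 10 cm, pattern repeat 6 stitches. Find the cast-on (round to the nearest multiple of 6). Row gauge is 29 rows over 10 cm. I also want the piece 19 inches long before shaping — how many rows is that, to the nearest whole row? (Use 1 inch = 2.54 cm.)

Cast on 276 stitches; work 140 rows.

Finished = 49 + 2.5 = 51.5 inches.
51.5 inches × 2.54 = 130.81 cm.
21/10 = 2.1 sts per cm; 130.81 × 2.1 = 274.70 sts.
Nearest multiple of 6 → 276.
19 inches = 48.26 cm; × 2.9 = 139.95 → 140 rows.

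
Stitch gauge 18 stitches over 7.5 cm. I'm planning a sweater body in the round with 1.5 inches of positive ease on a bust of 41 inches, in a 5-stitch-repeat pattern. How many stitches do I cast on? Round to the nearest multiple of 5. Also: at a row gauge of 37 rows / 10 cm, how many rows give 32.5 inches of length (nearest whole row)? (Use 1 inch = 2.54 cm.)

Cast on 260 stitches; work 305 rows.

Finished = 41 + 1.5 = 42.5 inches.
42.5 inches × 2.54 = 107.95 cm.
18/7.5 = 2.4 sts per cm; 107.95 × 2.4 = 259.08 sts.
Nearest multiple of 5 → 260.
32.5 inches = 82.55 cm; × 3.7 = 305.44 → 305 rows.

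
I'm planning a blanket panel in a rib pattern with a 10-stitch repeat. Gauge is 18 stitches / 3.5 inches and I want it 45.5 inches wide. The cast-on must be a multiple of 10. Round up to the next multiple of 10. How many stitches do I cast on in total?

18 / 3.5 = 5.143 sts per inch.
45.5 × 5.143 = 234.00 sts.
Next multiple of 10: 240.

240 stitches.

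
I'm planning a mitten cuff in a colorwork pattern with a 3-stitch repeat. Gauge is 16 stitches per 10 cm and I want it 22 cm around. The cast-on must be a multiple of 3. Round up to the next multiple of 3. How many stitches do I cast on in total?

36 stitches.

16 / 10 = 1.6 sts per cm.
22 × 1.6 = 35.20 sts.
Next multiple of 3: 36.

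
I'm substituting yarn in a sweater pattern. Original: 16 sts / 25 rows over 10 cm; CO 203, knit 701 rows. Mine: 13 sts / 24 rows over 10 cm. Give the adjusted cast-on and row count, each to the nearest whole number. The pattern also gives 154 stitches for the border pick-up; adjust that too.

Cast on 165 stitches; work 673 rows; border pick-up 125 stitches.

Stitches: 203 × 13/16 = 164.94 → 165.
Rows: 701 × 24/25 = 672.96 → 673.
border pick-up: 154 × 13/16 = 125.12 → 125.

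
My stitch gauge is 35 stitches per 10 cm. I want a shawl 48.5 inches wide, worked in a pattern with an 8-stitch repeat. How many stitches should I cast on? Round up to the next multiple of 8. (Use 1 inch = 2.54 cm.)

48.5 in = 48.5 × 2.54 = 123.19 cm.
35 / 10 = 3.5 sts/cm.
123.19 × 3.5 = 431.17 sts.
→ 432.

Cast on 432 stitches.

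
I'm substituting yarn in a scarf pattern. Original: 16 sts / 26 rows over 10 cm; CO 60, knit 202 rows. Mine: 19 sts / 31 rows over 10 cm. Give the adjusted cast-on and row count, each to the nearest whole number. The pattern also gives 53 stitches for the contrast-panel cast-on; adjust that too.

Stitches: 60 × 19/16 = 71.25 → 71.
Rows: 202 × 31/26 = 240.85 → 241.
contrast-panel cast-on: 53 × 19/16 = 62.94 → 63.

Cast on 71 stitches; work 241 rows; contrast-panel cast-on 63 stitches.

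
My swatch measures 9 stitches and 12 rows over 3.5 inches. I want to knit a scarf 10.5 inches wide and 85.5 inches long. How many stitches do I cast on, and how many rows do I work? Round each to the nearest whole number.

Stitch gauge = 9/3.5 = 2.571 sts/in; 10.5 × 2.571 = 27.00 → 27 sts.
Row gauge = 12/3.5 = 3.429 rows/in; 85.5 × 3.429 = 293.14 → 293 rows.

Cast on 27 stitches and work 293 rows.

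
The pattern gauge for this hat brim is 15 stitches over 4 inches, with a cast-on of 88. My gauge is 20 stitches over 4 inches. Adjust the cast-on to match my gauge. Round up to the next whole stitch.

CO 118 sts.

Scale factor = 20 / 15 = 1.333.
88 × 20 / 15 = 117.33 sts.
→ 118 sts.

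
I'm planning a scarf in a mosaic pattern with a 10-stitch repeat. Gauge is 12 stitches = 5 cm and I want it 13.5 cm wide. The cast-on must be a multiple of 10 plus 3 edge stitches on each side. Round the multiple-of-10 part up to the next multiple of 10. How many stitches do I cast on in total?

36 stitches.

12 / 5 = 2.4 sts per cm.
13.5 × 2.4 = 32.40 sts.
Less 6 edge sts → 26.40 for the repeat.
Next multiple of 10: 30.
Add back 6 edge sts → 36.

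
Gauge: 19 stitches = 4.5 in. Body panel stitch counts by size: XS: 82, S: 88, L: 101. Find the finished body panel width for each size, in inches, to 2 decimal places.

XS 19.42 inches; S 20.84 inches; L 23.92 inches.

19/4.5 = 4.222 sts per in.
XS: 82 / 4.222 = 19.421 → 19.42 in.
S: 88 / 4.222 = 20.842 → 20.84 in.
L: 101 / 4.222 = 23.921 → 23.92 in.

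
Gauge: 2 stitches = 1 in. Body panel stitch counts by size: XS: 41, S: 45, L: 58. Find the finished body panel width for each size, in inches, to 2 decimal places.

XS 20.50 inches; S 22.50 inches; L 29.00 inches.

2/1 = 2 sts per in.
XS: 41 / 2 = 20.500 → 20.50 in.
S: 45 / 2 = 22.500 → 22.50 in.
L: 58 / 2 = 29.000 → 29.00 in.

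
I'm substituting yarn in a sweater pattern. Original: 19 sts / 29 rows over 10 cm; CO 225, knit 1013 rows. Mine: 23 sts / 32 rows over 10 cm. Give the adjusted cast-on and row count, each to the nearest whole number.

Cast on 272 stitches; work 1118 rows.

Stitches: 225 × 23/19 = 272.37 → 272.
Rows: 1013 × 32/29 = 1117.79 → 1118.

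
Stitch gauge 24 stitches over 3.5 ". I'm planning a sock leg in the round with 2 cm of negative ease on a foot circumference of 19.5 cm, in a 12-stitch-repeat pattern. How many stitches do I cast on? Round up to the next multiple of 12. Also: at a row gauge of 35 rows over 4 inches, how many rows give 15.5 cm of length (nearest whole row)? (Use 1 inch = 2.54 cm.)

Cast on 48 stitches; work 53 rows.

Finished = 19.5 − 2 = 17.5 cm.
17.5 cm × 1/2.54 = 6.89 inches.
24/3.5 = 6.857 sts per in; 6.89 × 6.857 = 47.24 sts.
Next multiple of 12 → 48.
15.5 cm = 6.10 inches; × 8.75 = 53.40 → 53 rows.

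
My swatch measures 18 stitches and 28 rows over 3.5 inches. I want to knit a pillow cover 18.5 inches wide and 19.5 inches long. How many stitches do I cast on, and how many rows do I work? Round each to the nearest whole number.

Cast on 95 stitches and work 156 rows.

Stitch gauge = 18/3.5 = 5.143 sts/in; 18.5 × 5.143 = 95.14 → 95 sts.
Row gauge = 28/3.5 = 8 rows/in; 19.5 × 8 = 156.00 → 156 rows.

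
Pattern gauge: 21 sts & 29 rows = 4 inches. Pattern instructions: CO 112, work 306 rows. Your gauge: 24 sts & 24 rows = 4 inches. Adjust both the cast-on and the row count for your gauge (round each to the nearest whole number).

Stitches: 112 × 24/21 = 128.00 → 128.
Rows: 306 × 24/29 = 253.24 → 253.

Cast on 128 stitches; work 253 rows.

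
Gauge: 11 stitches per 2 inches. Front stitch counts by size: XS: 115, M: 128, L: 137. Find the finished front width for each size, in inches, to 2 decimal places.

XS 20.91 inches; M 23.27 inches; L 24.91 inches.

11/2 = 5.5 sts per in.
XS: 115 / 5.5 = 20.909 → 20.91 in.
M: 128 / 5.5 = 23.273 → 23.27 in.
L: 137 / 5.5 = 24.909 → 24.91 in.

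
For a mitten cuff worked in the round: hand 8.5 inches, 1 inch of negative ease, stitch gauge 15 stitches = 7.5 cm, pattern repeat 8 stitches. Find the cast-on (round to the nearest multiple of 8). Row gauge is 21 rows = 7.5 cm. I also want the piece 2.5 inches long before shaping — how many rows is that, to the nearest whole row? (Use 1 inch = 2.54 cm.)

Cast on 40 stitches; work 18 rows.

Finished = 8.5 − 1 = 7.5 inches.
7.5 inches × 2.54 = 19.05 cm.
15/7.5 = 2 sts per cm; 19.05 × 2 = 38.10 sts.
Nearest multiple of 8 → 40.
2.5 inches = 6.35 cm; × 2.8 = 17.78 → 18 rows.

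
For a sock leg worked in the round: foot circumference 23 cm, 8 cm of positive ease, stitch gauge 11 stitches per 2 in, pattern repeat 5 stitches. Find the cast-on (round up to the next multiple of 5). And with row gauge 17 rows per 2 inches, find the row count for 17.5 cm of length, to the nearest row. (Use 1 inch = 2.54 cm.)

Finished = 23 + 8 = 31 cm.
31 cm × 1/2.54 = 12.20 inches.
11/2 = 5.5 sts per in; 12.20 × 5.5 = 67.13 sts.
Next multiple of 5 → 70.
17.5 cm = 6.89 inches; × 8.5 = 58.56 → 59 rows.

Cast on 70 stitches; work 59 rows.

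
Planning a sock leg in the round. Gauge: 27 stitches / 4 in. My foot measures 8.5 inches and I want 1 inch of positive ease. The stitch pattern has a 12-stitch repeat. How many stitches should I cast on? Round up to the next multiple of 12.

Finished = 8.5 + 1 = 9.5 inches.
27 / 4 = 6.75 sts/in.
9.5 × 6.75 = 64.12 sts.
Next multiple of 12: 72.

Cast on 72 stitches.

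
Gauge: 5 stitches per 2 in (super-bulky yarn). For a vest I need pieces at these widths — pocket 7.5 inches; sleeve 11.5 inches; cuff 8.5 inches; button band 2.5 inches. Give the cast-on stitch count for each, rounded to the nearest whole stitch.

pocket 19; sleeve 29; cuff 21; button band 6.

Rate = 5/2 = 2.5 sts per in.
pocket: 7.5 × 2.5 = 18.75 → 19.
sleeve: 11.5 × 2.5 = 28.75 → 29.
cuff: 8.5 × 2.5 = 21.25 → 21.
button band: 2.5 × 2.5 = 6.25 → 6.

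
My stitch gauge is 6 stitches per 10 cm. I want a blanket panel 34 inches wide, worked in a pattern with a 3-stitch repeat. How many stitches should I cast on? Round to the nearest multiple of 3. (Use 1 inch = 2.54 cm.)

34 in = 34 × 2.54 = 86.36 cm.
6 / 10 = 0.6 sts/cm.
86.36 × 0.6 = 51.82 sts.
→ 51.

CO 51 sts.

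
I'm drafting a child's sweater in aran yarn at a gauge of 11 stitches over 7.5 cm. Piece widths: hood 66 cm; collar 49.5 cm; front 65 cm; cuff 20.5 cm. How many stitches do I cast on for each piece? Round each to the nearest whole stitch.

hood 97; collar 73; front 95; cuff 30.

Rate = 11/7.5 = 1.467 sts per cm.
hood: 66 × 1.467 = 96.80 → 97.
collar: 49.5 × 1.467 = 72.60 → 73.
front: 65 × 1.467 = 95.33 → 95.
cuff: 20.5 × 1.467 = 30.07 → 30.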